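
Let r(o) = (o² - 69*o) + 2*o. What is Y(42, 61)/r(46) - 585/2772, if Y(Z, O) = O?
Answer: -5827/21252 ≈ -0.27419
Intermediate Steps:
r(o) = o² - 67*o
Y(42, 61)/r(46) - 585/2772 = 61/((46*(-67 + 46))) - 585/2772 = 61/((46*(-21))) - 585*1/2772 = 61/(-966) - 65/308 = 61*(-1/966) - 65/308 = -61/966 - 65/308 = -5827/21252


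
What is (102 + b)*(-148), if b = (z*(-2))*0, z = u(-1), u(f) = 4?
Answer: -15096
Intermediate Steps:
z = 4
b = 0 (b = (4*(-2))*0 = -8*0 = 0)
(102 + b)*(-148) = (102 + 0)*(-148) = 102*(-148) = -15096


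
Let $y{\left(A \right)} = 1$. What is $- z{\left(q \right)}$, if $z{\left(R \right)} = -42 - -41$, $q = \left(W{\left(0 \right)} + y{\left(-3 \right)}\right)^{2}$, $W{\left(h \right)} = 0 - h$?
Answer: $1$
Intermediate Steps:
$W{\left(h \right)} = - h$
$q = 1$ ($q = \left(\left(-1\right) 0 + 1\right)^{2} = \left(0 + 1\right)^{2} = 1^{2} = 1$)
$z{\left(R \right)} = -1$ ($z{\left(R \right)} = -42 + 41 = -1$)
$- z{\left(q \right)} = \left(-1\right) \left(-1\right) = 1$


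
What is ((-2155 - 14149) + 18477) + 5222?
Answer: 7395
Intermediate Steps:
((-2155 - 14149) + 18477) + 5222 = (-16304 + 18477) + 5222 = 2173 + 5222 = 7395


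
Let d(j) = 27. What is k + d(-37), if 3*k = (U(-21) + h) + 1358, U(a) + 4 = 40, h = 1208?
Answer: 2683/3 ≈ 894.33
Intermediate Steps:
U(a) = 36 (U(a) = -4 + 40 = 36)
k = 2602/3 (k = ((36 + 1208) + 1358)/3 = (1244 + 1358)/3 = (⅓)*2602 = 2602/3 ≈ 867.33)
k + d(-37) = 2602/3 + 27 = 2683/3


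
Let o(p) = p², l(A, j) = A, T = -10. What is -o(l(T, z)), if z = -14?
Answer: -100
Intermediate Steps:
-o(l(T, z)) = -1*(-10)² = -1*100 = -100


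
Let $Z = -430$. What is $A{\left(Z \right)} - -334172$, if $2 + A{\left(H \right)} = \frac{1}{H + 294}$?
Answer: $\frac{45447119}{136} \approx 3.3417 \cdot 10^{5}$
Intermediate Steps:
$A{\left(H \right)} = -2 + \frac{1}{294 + H}$ ($A{\left(H \right)} = -2 + \frac{1}{H + 294} = -2 + \frac{1}{294 + H}$)
$A{\left(Z \right)} - -334172 = \frac{-587 - -860}{294 - 430} - -334172 = \frac{-587 + 860}{-136} + 334172 = \left(- \frac{1}{136}\right) 273 + 334172 = - \frac{273}{136} + 334172 = \frac{45447119}{136}$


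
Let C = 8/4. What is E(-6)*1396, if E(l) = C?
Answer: 2792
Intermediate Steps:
C = 2 (C = 8*(¼) = 2)
E(l) = 2
E(-6)*1396 = 2*1396 = 2792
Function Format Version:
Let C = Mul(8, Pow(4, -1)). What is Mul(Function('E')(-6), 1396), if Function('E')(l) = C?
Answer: 2792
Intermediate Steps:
C = 2 (C = Mul(8, Rational(1, 4)) = 2)
Function('E')(l) = 2
Mul(Function('E')(-6), 1396) = Mul(2, 1396) = 2792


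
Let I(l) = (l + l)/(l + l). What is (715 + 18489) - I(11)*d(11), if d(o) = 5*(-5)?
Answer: 19229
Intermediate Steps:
I(l) = 1 (I(l) = (2*l)/((2*l)) = (2*l)*(1/(2*l)) = 1)
d(o) = -25
(715 + 18489) - I(11)*d(11) = (715 + 18489) - (-25) = 19204 - 1*(-25) = 19204 + 25 = 19229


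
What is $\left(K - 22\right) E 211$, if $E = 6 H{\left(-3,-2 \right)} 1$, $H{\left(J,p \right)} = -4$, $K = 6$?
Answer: $81024$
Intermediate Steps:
$E = -24$ ($E = 6 \left(-4\right) 1 = \left(-24\right) 1 = -24$)
$\left(K - 22\right) E 211 = \left(6 - 22\right) \left(-24\right) 211 = \left(-16\right) \left(-24\right) 211 = 384 \cdot 211 = 81024$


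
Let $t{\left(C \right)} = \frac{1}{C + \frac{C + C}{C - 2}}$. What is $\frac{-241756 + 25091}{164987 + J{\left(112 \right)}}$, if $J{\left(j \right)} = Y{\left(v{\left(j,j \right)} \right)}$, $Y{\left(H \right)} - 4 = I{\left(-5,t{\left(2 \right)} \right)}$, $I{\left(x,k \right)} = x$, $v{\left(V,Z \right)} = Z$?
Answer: $- \frac{216665}{164986} \approx -1.3132$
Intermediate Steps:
$t{\left(C \right)} = \frac{1}{C + \frac{2 C}{-2 + C}}$
$Y{\left(H \right)} = -1$ ($Y{\left(H \right)} = 4 - 5 = -1$)
$J{\left(j \right)} = -1$
$\frac{-241756 + 25091}{164987 + J{\left(112 \right)}} = \frac{-241756 + 25091}{164987 - 1} = - \frac{216665}{164986}$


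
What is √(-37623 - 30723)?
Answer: 3*I*√7594 ≈ 261.43*I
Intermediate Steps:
√(-37623 - 30723) = √(-68346) = 3*I*√7594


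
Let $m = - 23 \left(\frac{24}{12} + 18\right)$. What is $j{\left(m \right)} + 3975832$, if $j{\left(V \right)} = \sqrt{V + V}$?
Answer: $3975832 + 2 i \sqrt{230} \approx 3.9758 \cdot 10^{6} + 30.332 i$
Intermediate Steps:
$m = -460$ ($m = - 23 \left(24 \cdot \frac{1}{12} + 18\right) = - 23 \left(2 + 18\right) = \left(-23\right) 20 = -460$)
$j{\left(V \right)} = \sqrt{2} \sqrt{V}$ ($j{\left(V \right)} = \sqrt{2 V} = \sqrt{2} \sqrt{V}$)
$j{\left(m \right)} + 3975832 = \sqrt{2} \sqrt{-460} + 3975832 = \sqrt{2} \cdot 2 i \sqrt{115} + 3975832 = 2 i \sqrt{230} + 3975832 = 3975832 + 2 i \sqrt{230}$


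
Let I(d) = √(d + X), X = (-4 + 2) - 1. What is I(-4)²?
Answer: -7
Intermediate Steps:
X = -3 (X = -2 - 1 = -3)
I(d) = √(-3 + d) (I(d) = √(d - 3) = √(-3 + d))
I(-4)² = (√(-3 - 4))² = (√(-7))² = (I*√7)² = -7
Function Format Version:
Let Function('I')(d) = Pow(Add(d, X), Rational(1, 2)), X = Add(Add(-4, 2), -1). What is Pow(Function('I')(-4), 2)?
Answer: -7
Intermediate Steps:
X = -3 (X = Add(-2, -1) = -3)
Function('I')(d) = Pow(Add(-3, d), Rational(1, 2)) (Function('I')(d) = Pow(Add(d, -3), Rational(1, 2)) = Pow(Add(-3, d), Rational(1, 2)))
Pow(Function('I')(-4), 2) = Pow(Pow(Add(-3, -4), Rational(1, 2)), 2) = Pow(Pow(-7, Rational(1, 2)), 2) = Pow(Mul(I, Pow(7, Rational(1, 2))), 2) = -7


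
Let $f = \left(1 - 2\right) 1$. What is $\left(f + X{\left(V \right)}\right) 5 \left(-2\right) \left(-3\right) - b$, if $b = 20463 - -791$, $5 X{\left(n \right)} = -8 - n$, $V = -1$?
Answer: $-21326$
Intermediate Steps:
$f = -1$ ($f = \left(-1\right) 1 = -1$)
$X{\left(n \right)} = - \frac{8}{5} - \frac{n}{5}$ ($X{\left(n \right)} = \frac{-8 - n}{5} = - \frac{8}{5} - \frac{n}{5}$)
$b = 21254$ ($b = 20463 + 791 = 21254$)
$\left(f + X{\left(V \right)}\right) 5 \left(-2\right) \left(-3\right) - b = \left(-1 - \frac{7}{5}\right) 5 \left(-2\right) \left(-3\right) - 21254 = \left(-1 + \left(- \frac{8}{5} + \frac{1}{5}\right)\right) \left(\left(-10\right) \left(-3\right)\right) - 21254 = \left(-1 - \frac{7}{5}\right) 30 - 21254 = \left(- \frac{12}{5}\right) 30 - 21254 = -72 - 21254 = -21326$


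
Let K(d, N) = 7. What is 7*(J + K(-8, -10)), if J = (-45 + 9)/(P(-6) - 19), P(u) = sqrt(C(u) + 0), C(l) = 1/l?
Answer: 134911/2167 + 252*I*sqrt(6)/2167 ≈ 62.257 + 0.28485*I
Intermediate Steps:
C(l) = 1/l
P(u) = sqrt(1/u) (P(u) = sqrt(1/u + 0) = sqrt(1/u))
J = -36/(-19 + I*sqrt(6)/6) (J = (-45 + 9)/(sqrt(1/(-6)) - 19) = -36/(sqrt(-1/6) - 19) = -36/(I*sqrt(6)/6 - 19) = -36/(-19 + I*sqrt(6)/6) ≈ 1.8939 + 0.040693*I)
7*(J + K(-8, -10)) = 7*((4104/2167 + 36*I*sqrt(6)/2167) + 7) = 7*(19273/2167 + 36*I*sqrt(6)/2167) = 134911/2167 + 252*I*sqrt(6)/2167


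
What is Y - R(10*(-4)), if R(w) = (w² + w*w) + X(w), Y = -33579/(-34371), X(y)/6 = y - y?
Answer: -12217069/3819 ≈ -3199.0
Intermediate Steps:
X(y) = 0 (X(y) = 6*(y - y) = 6*0 = 0)
Y = 3731/3819 (Y = -33579*(-1/34371) = 3731/3819 ≈ 0.97696)
R(w) = 2*w² (R(w) = (w² + w*w) + 0 = (w² + w²) + 0 = 2*w² + 0 = 2*w²)
Y - R(10*(-4)) = 3731/3819 - 2*(10*(-4))² = 3731/3819 - 2*(-40)² = 3731/3819 - 2*1600 = 3731/3819 - 1*3200 = 3731/3819 - 3200 = -12217069/3819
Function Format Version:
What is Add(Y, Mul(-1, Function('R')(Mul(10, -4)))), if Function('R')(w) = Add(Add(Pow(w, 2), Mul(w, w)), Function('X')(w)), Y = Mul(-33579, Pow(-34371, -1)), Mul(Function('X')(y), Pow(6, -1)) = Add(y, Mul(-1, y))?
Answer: Rational(-12217069, 3819) ≈ -3199.0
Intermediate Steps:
Function('X')(y) = 0 (Function('X')(y) = Mul(6, Add(y, Mul(-1, y))) = Mul(6, 0) = 0)
Y = Rational(3731, 3819) (Y = Mul(-33579, Rational(-1, 34371)) = Rational(3731, 3819) ≈ 0.97696)
Function('R')(w) = Mul(2, Pow(w, 2)) (Function('R')(w) = Add(Add(Pow(w, 2), Mul(w, w)), 0) = Add(Add(Pow(w, 2), Pow(w, 2)), 0) = Add(Mul(2, Pow(w, 2)), 0) = Mul(2, Pow(w, 2)))
Add(Y, Mul(-1, Function('R')(Mul(10, -4)))) = Add(Rational(3731, 3819), Mul(-1, Mul(2, Pow(Mul(10, -4), 2)))) = Add(Rational(3731, 3819), Mul(-1, Mul(2, Pow(-40, 2)))) = Add(Rational(3731, 3819), Mul(-1, Mul(2, 1600))) = Add(Rational(3731, 3819), Mul(-1, 3200)) = Add(Rational(3731, 3819), -3200) = Rational(-12217069, 3819)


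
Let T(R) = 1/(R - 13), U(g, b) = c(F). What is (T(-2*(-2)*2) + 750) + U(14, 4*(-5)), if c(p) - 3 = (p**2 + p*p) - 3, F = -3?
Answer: 3839/5 ≈ 767.80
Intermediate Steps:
c(p) = 2*p**2 (c(p) = 3 + ((p**2 + p*p) - 3) = 3 + ((p**2 + p**2) - 3) = 3 + (2*p**2 - 3) = 3 + (-3 + 2*p**2) = 2*p**2)
U(g, b) = 18 (U(g, b) = 2*(-3)**2 = 2*9 = 18)
T(R) = 1/(-13 + R)
(T(-2*(-2)*2) + 750) + U(14, 4*(-5)) = (1/(-13 - 2*(-2)*2) + 750) + 18 = (1/(-13 + 4*2) + 750) + 18 = (1/(-13 + 8) + 750) + 18 = (1/(-5) + 750) + 18 = (-1/5 + 750) + 18 = 3749/5 + 18 = 3839/5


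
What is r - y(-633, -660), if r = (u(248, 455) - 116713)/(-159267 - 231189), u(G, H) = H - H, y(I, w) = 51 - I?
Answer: -266955191/390456 ≈ -683.70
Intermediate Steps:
u(G, H) = 0
r = 116713/390456 (r = (0 - 116713)/(-159267 - 231189) = -116713/(-390456) = -116713*(-1/390456) = 116713/390456 ≈ 0.29891)
r - y(-633, -660) = 116713/390456 - (51 - 1*(-633)) = 116713/390456 - (51 + 633) = 116713/390456 - 1*684 = 116713/390456 - 684 = -266955191/390456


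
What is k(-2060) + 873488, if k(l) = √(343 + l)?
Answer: 873488 + I*√1717 ≈ 8.7349e+5 + 41.437*I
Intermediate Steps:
k(-2060) + 873488 = √(343 - 2060) + 873488 = √(-1717) + 873488 = I*√1717 + 873488 = 873488 + I*√1717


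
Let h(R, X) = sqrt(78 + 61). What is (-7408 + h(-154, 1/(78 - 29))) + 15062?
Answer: 7654 + sqrt(139) ≈ 7665.8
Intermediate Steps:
h(R, X) = sqrt(139)
(-7408 + h(-154, 1/(78 - 29))) + 15062 = (-7408 + sqrt(139)) + 15062 = 7654 + sqrt(139)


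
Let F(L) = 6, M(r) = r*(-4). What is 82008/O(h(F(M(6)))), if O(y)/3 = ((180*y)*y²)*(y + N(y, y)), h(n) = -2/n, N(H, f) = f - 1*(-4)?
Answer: -30753/25 ≈ -1230.1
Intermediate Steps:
M(r) = -4*r
N(H, f) = 4 + f (N(H, f) = f + 4 = 4 + f)
O(y) = 540*y³*(4 + 2*y) (O(y) = 3*(((180*y)*y²)*(y + (4 + y))) = 3*((180*y³)*(4 + 2*y)) = 3*(180*y³*(4 + 2*y)) = 540*y³*(4 + 2*y))
82008/O(h(F(M(6)))) = 82008/((1080*(-2/6)³*(2 - 2/6))) = 82008/((1080*(-2*⅙)³*(2 - 2*⅙))) = 82008/((1080*(-⅓)³*(2 - ⅓))) = 82008/((1080*(-1/27)*(5/3))) = 82008/(-200/3) = 82008*(-3/200) = -30753/25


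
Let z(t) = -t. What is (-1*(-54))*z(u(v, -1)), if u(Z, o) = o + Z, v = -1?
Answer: 108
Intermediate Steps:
u(Z, o) = Z + o
(-1*(-54))*z(u(v, -1)) = (-1*(-54))*(-(-1 - 1)) = 54*(-1*(-2)) = 54*2 = 108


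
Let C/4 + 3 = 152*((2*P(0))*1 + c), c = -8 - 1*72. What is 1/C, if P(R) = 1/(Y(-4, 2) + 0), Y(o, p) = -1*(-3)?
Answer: -3/144740 ≈ -2.0727e-5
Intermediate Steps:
Y(o, p) = 3
c = -80 (c = -8 - 72 = -80)
P(R) = 1/3 (P(R) = 1/(3 + 0) = 1/3)
C = -144740/3 (C = -12 + 4*(152*((2*(1/3))*1 - 80)) = -12 + 4*(152*((2/3)*1 - 80)) = -12 + 4*(152*(2/3 - 80)) = -12 + 4*(152*(-238/3)) = -12 + 4*(-36176/3) = -12 - 144704/3 = -144740/3 ≈ -48247.)
1/C = 1/(-144740/3) = -3/144740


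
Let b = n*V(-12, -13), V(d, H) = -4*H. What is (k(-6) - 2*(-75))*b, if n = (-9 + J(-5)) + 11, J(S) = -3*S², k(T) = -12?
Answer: -523848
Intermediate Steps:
n = -73 (n = (-9 - 3*(-5)²) + 11 = (-9 - 3*25) + 11 = (-9 - 75) + 11 = -84 + 11 = -73)
b = -3796 (b = -(-292)*(-13) = -73*52 = -3796)
(k(-6) - 2*(-75))*b = (-12 - 2*(-75))*(-3796) = (-12 + 150)*(-3796) = 138*(-3796) = -523848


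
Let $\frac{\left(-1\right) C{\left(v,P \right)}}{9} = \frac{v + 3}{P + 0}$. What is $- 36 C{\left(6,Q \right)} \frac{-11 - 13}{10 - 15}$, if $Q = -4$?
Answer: $- \frac{17496}{5} \approx -3499.2$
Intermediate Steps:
$C{\left(v,P \right)} = - \frac{9 \left(3 + v\right)}{P}$ ($C{\left(v,P \right)} = - 9 \frac{v + 3}{P + 0} = - 9 \frac{3 + v}{P} = - \frac{9 \left(3 + v\right)}{P}$)
$- 36 C{\left(6,Q \right)} \frac{-11 - 13}{10 - 15} = - 36 \frac{9 \left(-3 - 6\right)}{-4} \frac{-11 - 13}{10 - 15} = - 36 \cdot 9 \left(- \frac{1}{4}\right) \left(-3 - 6\right) \left(- \frac{24}{-5}\right) = - 36 \cdot 9 \left(- \frac{1}{4}\right) \left(-9\right) \left(\left(-24\right) \left(- \frac{1}{5}\right)\right) = \left(-36\right) \frac{81}{4} \cdot \frac{24}{5} = \left(-729\right) \frac{24}{5} = - \frac{17496}{5}$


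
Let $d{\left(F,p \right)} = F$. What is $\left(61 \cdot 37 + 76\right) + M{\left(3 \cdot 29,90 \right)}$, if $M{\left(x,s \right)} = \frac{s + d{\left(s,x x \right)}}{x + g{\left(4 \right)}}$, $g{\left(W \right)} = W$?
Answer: $\frac{212483}{91} \approx 2335.0$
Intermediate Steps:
$M{\left(x,s \right)} = \frac{2 s}{4 + x}$ ($M{\left(x,s \right)} = \frac{s + s}{x + 4} = \frac{2 s}{4 + x}$)
$\left(61 \cdot 37 + 76\right) + M{\left(3 \cdot 29,90 \right)} = \left(61 \cdot 37 + 76\right) + 2 \cdot 90 \frac{1}{4 + 3 \cdot 29} = \left(2257 + 76\right) + 2 \cdot 90 \frac{1}{4 + 87} = 2333 + 2 \cdot 90 \cdot \frac{1}{91} = 2333 + \frac{180}{91} = \frac{212483}{91}$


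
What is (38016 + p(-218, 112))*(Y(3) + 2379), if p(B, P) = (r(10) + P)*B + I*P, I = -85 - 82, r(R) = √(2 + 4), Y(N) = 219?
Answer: -13260192 - 566364*√6 ≈ -1.4647e+7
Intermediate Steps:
r(R) = √6
I = -167
p(B, P) = -167*P + B*(P + √6) (p(B, P) = (√6 + P)*B - 167*P = (P + √6)*B - 167*P = B*(P + √6) - 167*P = -167*P + B*(P + √6))
(38016 + p(-218, 112))*(Y(3) + 2379) = (38016 + (-167*112 - 218*112 - 218*√6))*(219 + 2379) = (38016 + (-18704 - 24416 - 218*√6))*2598 = (38016 + (-43120 - 218*√6))*2598 = (-5104 - 218*√6)*2598 = -13260192 - 566364*√6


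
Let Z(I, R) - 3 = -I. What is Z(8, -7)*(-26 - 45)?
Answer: 355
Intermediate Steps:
Z(I, R) = 3 - I
Z(8, -7)*(-26 - 45) = (3 - 1*8)*(-26 - 45) = (3 - 8)*(-71) = -5*(-71) = 355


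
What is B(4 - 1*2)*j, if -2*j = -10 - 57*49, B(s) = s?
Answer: 2803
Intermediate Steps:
j = 2803/2 (j = -(-10 - 57*49)/2 = -(-10 - 2793)/2 = -½*(-2803) = 2803/2 ≈ 1401.5)
B(4 - 1*2)*j = (4 - 1*2)*(2803/2) = (4 - 2)*(2803/2) = 2*(2803/2) = 2803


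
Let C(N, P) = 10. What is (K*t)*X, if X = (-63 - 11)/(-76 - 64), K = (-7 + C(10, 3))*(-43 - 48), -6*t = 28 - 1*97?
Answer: -33189/20 ≈ -1659.4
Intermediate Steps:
t = 23/2 (t = -(28 - 1*97)/6 = -(28 - 97)/6 = -⅙*(-69) = 23/2 ≈ 11.500)
K = -273 (K = (-7 + 10)*(-43 - 48) = 3*(-91) = -273)
X = 37/70 (X = -74/(-140) = -74*(-1/140) = 37/70 ≈ 0.52857)
(K*t)*X = -273*23/2*(37/70) = -6279/2*37/70 = -33189/20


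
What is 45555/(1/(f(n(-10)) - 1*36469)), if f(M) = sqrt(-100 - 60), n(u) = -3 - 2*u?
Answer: -1661345295 + 182220*I*sqrt(10) ≈ -1.6613e+9 + 5.7623e+5*I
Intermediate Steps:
n(u) = -3 - 2*u
f(M) = 4*I*sqrt(10) (f(M) = sqrt(-160) = 4*I*sqrt(10))
45555/(1/(f(n(-10)) - 1*36469)) = 45555/(1/(4*I*sqrt(10) - 1*36469)) = 45555/(1/(4*I*sqrt(10) - 36469)) = 45555/(1/(-36469 + 4*I*sqrt(10))) = 45555*(-36469 + 4*I*sqrt(10)) = -1661345295 + 182220*I*sqrt(10)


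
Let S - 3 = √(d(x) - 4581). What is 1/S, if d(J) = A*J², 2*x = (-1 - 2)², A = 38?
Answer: 2/2547 - 11*I*√14/2547 ≈ 0.00078524 - 0.01616*I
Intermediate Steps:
x = 9/2 (x = (-1 - 2)²/2 = (½)*(-3)² = (½)*9 = 9/2 ≈ 4.5000)
d(J) = 38*J²
S = 3 + 33*I*√14/2 (S = 3 + √(38*(9/2)² - 4581) = 3 + √(38*(81/4) - 4581) = 3 + √(1539/2 - 4581) = 3 + √(-7623/2) = 3 + 33*I*√14/2 ≈ 3.0 + 61.737*I)
1/S = 1/(3 + 33*I*√14/2)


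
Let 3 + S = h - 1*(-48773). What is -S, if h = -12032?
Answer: -36738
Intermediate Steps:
S = 36738 (S = -3 + (-12032 - 1*(-48773)) = -3 + (-12032 + 48773) = -3 + 36741 = 36738)
-S = -1*36738 = -36738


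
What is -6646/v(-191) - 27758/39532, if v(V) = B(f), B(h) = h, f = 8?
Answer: -32868967/39532 ≈ -831.45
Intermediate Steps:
v(V) = 8
-6646/v(-191) - 27758/39532 = -6646/8 - 27758/39532 = -6646*⅛ - 27758*1/39532 = -3323/4 - 13879/19766 = -32868967/39532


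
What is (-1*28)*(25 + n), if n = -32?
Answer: 196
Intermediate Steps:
(-1*28)*(25 + n) = (-1*28)*(25 - 32) = -28*(-7) = 196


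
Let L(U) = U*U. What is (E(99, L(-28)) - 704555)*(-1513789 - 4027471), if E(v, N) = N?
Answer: 3899778091460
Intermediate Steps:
L(U) = U²
(E(99, L(-28)) - 704555)*(-1513789 - 4027471) = ((-28)² - 704555)*(-1513789 - 4027471) = (784 - 704555)*(-5541260) = -703771*(-5541260) = 3899778091460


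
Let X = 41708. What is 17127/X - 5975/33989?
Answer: 332924303/1417613212 ≈ 0.23485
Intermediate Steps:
17127/X - 5975/33989 = 17127/41708 - 5975/33989 = 332924303/1417613212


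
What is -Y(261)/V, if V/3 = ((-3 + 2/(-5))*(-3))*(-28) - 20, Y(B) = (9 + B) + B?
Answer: 885/1528 ≈ 0.57919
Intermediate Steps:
Y(B) = 9 + 2*B
V = -4584/5 (V = 3*(((-3 + 2/(-5))*(-3))*(-28) - 20) = 3*(((-3 + 2*(-1/5))*(-3))*(-28) - 20) = 3*(((-3 - 2/5)*(-3))*(-28) - 20) = 3*(-17/5*(-3)*(-28) - 20) = 3*((51/5)*(-28) - 20) = 3*(-1428/5 - 20) = 3*(-1528/5) = -4584/5 ≈ -916.80)
-Y(261)/V = -(9 + 2*261)/(-4584/5) = -(9 + 522)*(-5)/4584 = -531*(-5)/4584 = -1*(-885/1528) = 885/1528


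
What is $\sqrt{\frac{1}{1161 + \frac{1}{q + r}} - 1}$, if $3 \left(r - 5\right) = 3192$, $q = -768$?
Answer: $\frac{i \sqrt{122018501382}}{349462} \approx 0.99957 i$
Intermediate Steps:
$r = 1069$ ($r = 5 + \frac{1}{3} \cdot 3192 = 5 + 1064 = 1069$)
$\sqrt{\frac{1}{1161 + \frac{1}{q + r}} - 1} = \sqrt{\frac{1}{1161 + \frac{1}{-768 + 1069}} - 1} = \sqrt{\frac{1}{1161 + \frac{1}{301}} - 1} = \sqrt{\frac{1}{\frac{349462}{301}} - 1} = \sqrt{\frac{301}{349462} - 1} = \sqrt{- \frac{349161}{349462}} = \frac{i \sqrt{122018501382}}{349462}$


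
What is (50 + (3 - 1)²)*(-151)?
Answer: -8154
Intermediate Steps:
(50 + (3 - 1)²)*(-151) = (50 + 2²)*(-151) = (50 + 4)*(-151) = 54*(-151) = -8154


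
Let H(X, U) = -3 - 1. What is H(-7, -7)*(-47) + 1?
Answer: 189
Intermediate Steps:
H(X, U) = -4
H(-7, -7)*(-47) + 1 = -4*(-47) + 1 = 188 + 1 = 189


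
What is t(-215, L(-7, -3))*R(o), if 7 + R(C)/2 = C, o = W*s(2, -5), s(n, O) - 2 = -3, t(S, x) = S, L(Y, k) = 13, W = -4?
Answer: 1290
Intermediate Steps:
s(n, O) = -1 (s(n, O) = 2 - 3 = -1)
o = 4 (o = -4*(-1) = 4)
R(C) = -14 + 2*C
t(-215, L(-7, -3))*R(o) = -215*(-14 + 2*4) = -215*(-14 + 8) = -215*(-6) = 1290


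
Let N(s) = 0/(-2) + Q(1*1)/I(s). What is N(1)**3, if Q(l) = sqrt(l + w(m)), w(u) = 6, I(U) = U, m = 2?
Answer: 7*sqrt(7) ≈ 18.520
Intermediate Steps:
Q(l) = sqrt(6 + l) (Q(l) = sqrt(l + 6) = sqrt(6 + l))
N(s) = sqrt(7)/s (N(s) = 0/(-2) + sqrt(6 + 1*1)/s = 0*(-1/2) + sqrt(6 + 1)/s = 0 + sqrt(7)/s = sqrt(7)/s)
N(1)**3 = (sqrt(7)/1)**3 = (sqrt(7)*1)**3 = (sqrt(7))**3 = 7*sqrt(7)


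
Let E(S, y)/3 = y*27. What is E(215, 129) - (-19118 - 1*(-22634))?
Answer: 6933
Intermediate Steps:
E(S, y) = 81*y (E(S, y) = 3*(y*27) = 3*(27*y) = 81*y)
E(215, 129) - (-19118 - 1*(-22634)) = 81*129 - (-19118 - 1*(-22634)) = 10449 - (-19118 + 22634) = 10449 - 1*3516 = 10449 - 3516 = 6933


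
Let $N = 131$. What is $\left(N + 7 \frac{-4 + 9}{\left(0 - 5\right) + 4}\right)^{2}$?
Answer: $9216$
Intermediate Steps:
$\left(N + 7 \frac{-4 + 9}{\left(0 - 5\right) + 4}\right)^{2} = \left(131 + 7 \frac{-4 + 9}{\left(0 - 5\right) + 4}\right)^{2} = \left(131 + 7 \frac{5}{-5 + 4}\right)^{2} = \left(131 + 7 \frac{5}{-1}\right)^{2} = \left(131 + 7 \cdot 5 \left(-1\right)\right)^{2} = \left(131 + 7 \left(-5\right)\right)^{2} = \left(131 - 35\right)^{2} = 96^{2} = 9216$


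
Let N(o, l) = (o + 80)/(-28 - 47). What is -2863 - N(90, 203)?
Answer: -42911/15 ≈ -2860.7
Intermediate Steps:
N(o, l) = -16/15 - o/75 (N(o, l) = (80 + o)/(-75) = (80 + o)*(-1/75) = -16/15 - o/75)
-2863 - N(90, 203) = -2863 - (-16/15 - 1/75*90) = -2863 - (-16/15 - 6/5) = -2863 - 1*(-34/15) = -2863 + 34/15 = -42911/15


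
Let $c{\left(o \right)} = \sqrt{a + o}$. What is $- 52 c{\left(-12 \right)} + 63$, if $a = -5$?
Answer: $63 - 52 i \sqrt{17} \approx 63.0 - 214.4 i$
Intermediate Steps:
$c{\left(o \right)} = \sqrt{-5 + o}$
$- 52 c{\left(-12 \right)} + 63 = - 52 \sqrt{-5 - 12} + 63 = - 52 \sqrt{-17} + 63 = - 52 i \sqrt{17} + 63 = 63 - 52 i \sqrt{17}$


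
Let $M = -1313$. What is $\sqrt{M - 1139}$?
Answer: $2 i \sqrt{613} \approx 49.518 i$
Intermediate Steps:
$\sqrt{M - 1139} = \sqrt{-1313 - 1139} = \sqrt{-2452} = 2 i \sqrt{613}$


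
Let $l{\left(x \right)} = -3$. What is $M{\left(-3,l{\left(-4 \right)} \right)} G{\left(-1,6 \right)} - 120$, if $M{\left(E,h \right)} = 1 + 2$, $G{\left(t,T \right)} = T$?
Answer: $-102$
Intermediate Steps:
$M{\left(E,h \right)} = 3$
$M{\left(-3,l{\left(-4 \right)} \right)} G{\left(-1,6 \right)} - 120 = 3 \cdot 6 - 120 = 18 - 120 = -102$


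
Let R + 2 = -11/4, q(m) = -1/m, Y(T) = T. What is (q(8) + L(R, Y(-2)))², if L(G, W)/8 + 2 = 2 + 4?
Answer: 65025/64 ≈ 1016.0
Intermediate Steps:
R = -19/4 (R = -2 - 11/4 = -19/4 ≈ -4.7500)
L(G, W) = 32 (L(G, W) = -16 + 8*(2 + 4) = -16 + 8*6 = -16 + 48 = 32)
(q(8) + L(R, Y(-2)))² = (-1/8 + 32)² = (-1*⅛ + 32)² = (-⅛ + 32)² = (255/8)² = 65025/64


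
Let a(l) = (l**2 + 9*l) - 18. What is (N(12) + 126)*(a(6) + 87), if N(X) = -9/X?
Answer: 79659/4 ≈ 19915.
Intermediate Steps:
a(l) = -18 + l**2 + 9*l
(N(12) + 126)*(a(6) + 87) = (-9/12 + 126)*((-18 + 6**2 + 9*6) + 87) = (-9*1/12 + 126)*((-18 + 36 + 54) + 87) = (-3/4 + 126)*(72 + 87) = (501/4)*159 = 79659/4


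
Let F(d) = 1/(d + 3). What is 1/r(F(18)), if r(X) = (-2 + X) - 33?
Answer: -21/734 ≈ -0.028610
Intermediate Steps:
F(d) = 1/(3 + d)
r(X) = -35 + X
1/r(F(18)) = 1/(-35 + 1/(3 + 18)) = 1/(-35 + 1/21) = 1/(-734/21) = -21/734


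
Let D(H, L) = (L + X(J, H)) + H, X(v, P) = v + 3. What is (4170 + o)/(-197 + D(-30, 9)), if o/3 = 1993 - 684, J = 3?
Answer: -8097/212 ≈ -38.193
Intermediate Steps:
X(v, P) = 3 + v
D(H, L) = 6 + H + L (D(H, L) = (L + (3 + 3)) + H = (L + 6) + H = (6 + L) + H = 6 + H + L)
o = 3927 (o = 3*(1993 - 684) = 3*1309 = 3927)
(4170 + o)/(-197 + D(-30, 9)) = (4170 + 3927)/(-197 + (6 - 30 + 9)) = 8097/(-197 - 15) = 8097/(-212) = 8097*(-1/212) = -8097/212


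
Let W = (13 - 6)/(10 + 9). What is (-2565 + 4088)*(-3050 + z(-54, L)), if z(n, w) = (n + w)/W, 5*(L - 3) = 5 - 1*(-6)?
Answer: -169640878/35 ≈ -4.8469e+6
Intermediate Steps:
L = 26/5 (L = 3 + (5 - 1*(-6))/5 = 3 + (5 + 6)/5 = 3 + (1/5)*11 = 3 + 11/5 = 26/5 ≈ 5.2000)
W = 7/19 ≈ 0.36842
z(n, w) = 19*n/7 + 19*w/7 (z(n, w) = (n + w)/(7/19) = (n + w)*(19/7) = 19*n/7 + 19*w/7)
(-2565 + 4088)*(-3050 + z(-54, L)) = (-2565 + 4088)*(-3050 + ((19/7)*(-54) + (19/7)*(26/5))) = 1523*(-3050 + (-1026/7 + 494/35)) = 1523*(-3050 - 4636/35) = 1523*(-111386/35) = -169640878/35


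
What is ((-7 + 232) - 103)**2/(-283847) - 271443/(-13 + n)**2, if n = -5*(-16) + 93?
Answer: -77429311621/7266483200 ≈ -10.656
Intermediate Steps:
n = 173 (n = 80 + 93 = 173)
((-7 + 232) - 103)**2/(-283847) - 271443/(-13 + n)**2 = ((-7 + 232) - 103)**2/(-283847) - 271443/(-13 + 173)**2 = (225 - 103)**2*(-1/283847) - 271443/(160**2) = 122**2*(-1/283847) - 271443/25600 = 14884*(-1/283847) - 271443*1/25600 = -14884/283847 - 271443/25600 = -77429311621/7266483200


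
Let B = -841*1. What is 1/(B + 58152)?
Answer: 1/57311 ≈ 1.7449e-5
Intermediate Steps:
B = -841
1/(B + 58152) = 1/(-841 + 58152) = 1/57311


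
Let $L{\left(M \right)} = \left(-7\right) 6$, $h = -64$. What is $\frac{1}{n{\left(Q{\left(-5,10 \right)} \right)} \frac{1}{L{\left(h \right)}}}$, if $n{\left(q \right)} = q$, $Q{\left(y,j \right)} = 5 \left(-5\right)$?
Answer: $\frac{42}{25} \approx 1.68$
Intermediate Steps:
$Q{\left(y,j \right)} = -25$
$L{\left(M \right)} = -42$
$\frac{1}{n{\left(Q{\left(-5,10 \right)} \right)} \frac{1}{L{\left(h \right)}}} = \frac{1}{\left(-25\right) \frac{1}{-42}} = \frac{1}{\left(-25\right) \left(- \frac{1}{42}\right)} = \frac{1}{\frac{25}{42}} = \frac{42}{25}$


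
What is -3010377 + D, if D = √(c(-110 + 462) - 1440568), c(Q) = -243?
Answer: -3010377 + I*√1440811 ≈ -3.0104e+6 + 1200.3*I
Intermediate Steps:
D = I*√1440811 (D = √(-243 - 1440568) = √(-1440811) = I*√1440811 ≈ 1200.3*I)
-3010377 + D = -3010377 + I*√1440811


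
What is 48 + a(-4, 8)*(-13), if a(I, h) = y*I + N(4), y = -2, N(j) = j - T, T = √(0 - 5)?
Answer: -108 + 13*I*√5 ≈ -108.0 + 29.069*I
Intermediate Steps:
T = I*√5 (T = √(-5) = I*√5 ≈ 2.2361*I)
N(j) = j - I*√5
a(I, h) = 4 - 2*I - I*√5 (a(I, h) = -2*I + (4 - I*√5) = 4 - 2*I - I*√5)
48 + a(-4, 8)*(-13) = 48 + (4 - 2*(-4) - I*√5)*(-13) = 48 + (4 + 8 - I*√5)*(-13) = 48 + (12 - I*√5)*(-13) = 48 + (-156 + 13*I*√5) = -108 + 13*I*√5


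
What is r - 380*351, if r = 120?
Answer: -133260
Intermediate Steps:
r - 380*351 = 120 - 380*351 = 120 - 133380 = -133260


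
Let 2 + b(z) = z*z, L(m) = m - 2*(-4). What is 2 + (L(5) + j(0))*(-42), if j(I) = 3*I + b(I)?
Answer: -460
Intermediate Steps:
L(m) = 8 + m (L(m) = m + 8 = 8 + m)
b(z) = -2 + z**2 (b(z) = -2 + z*z = -2 + z**2)
j(I) = -2 + I**2 + 3*I (j(I) = 3*I + (-2 + I**2) = -2 + I**2 + 3*I)
2 + (L(5) + j(0))*(-42) = 2 + ((8 + 5) + (-2 + 0**2 + 3*0))*(-42) = 2 + (13 + (-2 + 0 + 0))*(-42) = 2 + (13 - 2)*(-42) = 2 + 11*(-42) = 2 - 462 = -460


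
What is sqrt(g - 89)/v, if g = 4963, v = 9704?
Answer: sqrt(4874)/9704 ≈ 0.0071944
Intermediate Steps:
sqrt(g - 89)/v = sqrt(4963 - 89)/9704 = sqrt(4874)*(1/9704) = sqrt(4874)/9704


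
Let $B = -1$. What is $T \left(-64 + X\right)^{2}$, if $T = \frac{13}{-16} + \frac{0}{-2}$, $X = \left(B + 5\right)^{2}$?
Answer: $-1872$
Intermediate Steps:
$X = 16$ ($X = \left(-1 + 5\right)^{2} = 4^{2} = 16$)
$T = - \frac{13}{16}$ ($T = 13 \left(- \frac{1}{16}\right) + 0 \left(- \frac{1}{2}\right) = - \frac{13}{16} + 0 = - \frac{13}{16} \approx -0.8125$)
$T \left(-64 + X\right)^{2} = - \frac{13 \left(-64 + 16\right)^{2}}{16} = - \frac{13 \left(-48\right)^{2}}{16} = \left(- \frac{13}{16}\right) 2304 = -1872$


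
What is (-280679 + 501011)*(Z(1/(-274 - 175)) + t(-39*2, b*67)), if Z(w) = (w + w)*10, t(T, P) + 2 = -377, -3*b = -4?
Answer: -37498523412/449 ≈ -8.3516e+7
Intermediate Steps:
b = 4/3 (b = -⅓*(-4) = 4/3 ≈ 1.3333)
t(T, P) = -379 (t(T, P) = -2 - 377 = -379)
Z(w) = 20*w (Z(w) = (2*w)*10 = 20*w)
(-280679 + 501011)*(Z(1/(-274 - 175)) + t(-39*2, b*67)) = (-280679 + 501011)*(20/(-274 - 175) - 379) = 220332*(20/(-449) - 379) = 220332*(20*(-1/449) - 379) = 220332*(-20/449 - 379) = 220332*(-170191/449) = -37498523412/449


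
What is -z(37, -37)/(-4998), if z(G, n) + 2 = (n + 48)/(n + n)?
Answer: -53/123284 ≈ -0.00042990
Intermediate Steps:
z(G, n) = -2 + (48 + n)/(2*n) (z(G, n) = -2 + (n + 48)/(n + n) = -2 + (48 + n)/((2*n)) = -2 + (48 + n)*(1/(2*n)) = -2 + (48 + n)/(2*n))
-z(37, -37)/(-4998) = -(-3/2 + 24/(-37))/(-4998) = -(-3/2 + 24*(-1/37))*(-1)/4998 = -(-3/2 - 24/37)*(-1)/4998 = -(-159)*(-1)/(74*4998) = -1*53/123284 = -53/123284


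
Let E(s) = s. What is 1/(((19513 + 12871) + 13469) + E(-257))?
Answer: 1/45596 ≈ 2.1932e-5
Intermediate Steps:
1/(((19513 + 12871) + 13469) + E(-257)) = 1/(((19513 + 12871) + 13469) - 257) = 1/((32384 + 13469) - 257) = 1/(45853 - 257) = 1/45596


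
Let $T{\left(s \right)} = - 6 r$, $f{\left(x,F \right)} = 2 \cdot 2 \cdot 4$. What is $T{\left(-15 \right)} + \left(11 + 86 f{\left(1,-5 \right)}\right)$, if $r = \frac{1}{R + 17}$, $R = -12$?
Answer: $\frac{6929}{5} \approx 1385.8$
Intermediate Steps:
$f{\left(x,F \right)} = 16$ ($f{\left(x,F \right)} = 4 \cdot 4 = 16$)
$r = \frac{1}{5}$ ($r = \frac{1}{-12 + 17} = \frac{1}{5} \approx 0.2$)
$T{\left(s \right)} = - \frac{6}{5}$ ($T{\left(s \right)} = \left(-6\right) \frac{1}{5} = - \frac{6}{5}$)
$T{\left(-15 \right)} + \left(11 + 86 f{\left(1,-5 \right)}\right) = - \frac{6}{5} + \left(11 + 86 \cdot 16\right) = - \frac{6}{5} + \left(11 + 1376\right) = - \frac{6}{5} + 1387 = \frac{6929}{5}$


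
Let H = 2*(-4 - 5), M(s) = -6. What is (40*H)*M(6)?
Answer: 4320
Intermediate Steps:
H = -18 (H = 2*(-9) = -18)
(40*H)*M(6) = (40*(-18))*(-6) = -720*(-6) = 4320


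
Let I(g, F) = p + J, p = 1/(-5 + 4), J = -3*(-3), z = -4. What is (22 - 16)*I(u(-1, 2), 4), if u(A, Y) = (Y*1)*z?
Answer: 48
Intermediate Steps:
J = 9
u(A, Y) = -4*Y (u(A, Y) = (Y*1)*(-4) = Y*(-4) = -4*Y)
p = -1 (p = 1/(-1) = -1)
I(g, F) = 8 (I(g, F) = -1 + 9 = 8)
(22 - 16)*I(u(-1, 2), 4) = (22 - 16)*8 = 6*8 = 48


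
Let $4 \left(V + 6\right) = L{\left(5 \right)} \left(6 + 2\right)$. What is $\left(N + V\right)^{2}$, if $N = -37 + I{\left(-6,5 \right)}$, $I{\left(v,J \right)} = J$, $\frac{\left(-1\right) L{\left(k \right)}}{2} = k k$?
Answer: $19044$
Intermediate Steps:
$L{\left(k \right)} = - 2 k^{2}$ ($L{\left(k \right)} = - 2 k k = - 2 k^{2}$)
$V = -106$ ($V = -6 + \frac{- 2 \cdot 5^{2} \left(6 + 2\right)}{4} = -6 + \frac{\left(-2\right) 25 \cdot 8}{4} = -6 + \frac{\left(-50\right) 8}{4} = -6 + \frac{1}{4} \left(-400\right) = -6 - 100 = -106$)
$N = -32$ ($N = -37 + 5 = -32$)
$\left(N + V\right)^{2} = \left(-32 - 106\right)^{2} = \left(-138\right)^{2} = 19044$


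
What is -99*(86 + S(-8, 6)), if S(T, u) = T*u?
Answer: -3762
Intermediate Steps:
-99*(86 + S(-8, 6)) = -99*(86 - 8*6) = -99*(86 - 48) = -99*38 = -3762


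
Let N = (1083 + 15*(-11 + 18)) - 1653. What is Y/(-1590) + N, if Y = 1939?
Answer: -741289/1590 ≈ -466.22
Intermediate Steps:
N = -465 (N = (1083 + 15*7) - 1653 = (1083 + 105) - 1653 = 1188 - 1653 = -465)
Y/(-1590) + N = 1939/(-1590) - 465 = 1939*(-1/1590) - 465 = -1939/1590 - 465 = -741289/1590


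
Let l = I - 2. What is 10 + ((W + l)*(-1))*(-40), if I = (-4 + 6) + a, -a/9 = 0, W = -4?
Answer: -150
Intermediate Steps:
a = 0 (a = -9*0 = 0)
I = 2 (I = (-4 + 6) + 0 = 2 + 0 = 2)
l = 0 (l = 2 - 2 = 0)
10 + ((W + l)*(-1))*(-40) = 10 + ((-4 + 0)*(-1))*(-40) = 10 - 4*(-1)*(-40) = 10 + 4*(-40) = 10 - 160 = -150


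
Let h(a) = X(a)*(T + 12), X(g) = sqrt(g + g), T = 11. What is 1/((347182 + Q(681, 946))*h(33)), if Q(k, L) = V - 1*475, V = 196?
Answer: sqrt(66)/526598754 ≈ 1.5427e-8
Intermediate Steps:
X(g) = sqrt(2)*sqrt(g) (X(g) = sqrt(2*g) = sqrt(2)*sqrt(g))
Q(k, L) = -279 (Q(k, L) = 196 - 1*475 = 196 - 475 = -279)
h(a) = 23*sqrt(2)*sqrt(a) (h(a) = (sqrt(2)*sqrt(a))*(11 + 12) = (sqrt(2)*sqrt(a))*23 = 23*sqrt(2)*sqrt(a))
1/((347182 + Q(681, 946))*h(33)) = 1/((347182 - 279)*((23*sqrt(2)*sqrt(33)))) = 1/(346903*((23*sqrt(66)))) = (sqrt(66)/1518)/346903 = sqrt(66)/526598754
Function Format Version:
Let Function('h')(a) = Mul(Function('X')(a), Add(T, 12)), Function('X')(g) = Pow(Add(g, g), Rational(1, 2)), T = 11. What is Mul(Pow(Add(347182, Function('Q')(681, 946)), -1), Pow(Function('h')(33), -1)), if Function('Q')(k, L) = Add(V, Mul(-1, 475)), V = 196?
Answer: Mul(Rational(1, 526598754), Pow(66, Rational(1, 2))) ≈ 1.5427e-8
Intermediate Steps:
Function('X')(g) = Mul(Pow(2, Rational(1, 2)), Pow(g, Rational(1, 2))) (Function('X')(g) = Pow(Mul(2, g), Rational(1, 2)) = Mul(Pow(2, Rational(1, 2)), Pow(g, Rational(1, 2))))
Function('Q')(k, L) = -279 (Function('Q')(k, L) = Add(196, Mul(-1, 475)) = Add(196, -475) = -279)
Function('h')(a) = Mul(23, Pow(2, Rational(1, 2)), Pow(a, Rational(1, 2))) (Function('h')(a) = Mul(Mul(Pow(2, Rational(1, 2)), Pow(a, Rational(1, 2))), Add(11, 12)) = Mul(Mul(Pow(2, Rational(1, 2)), Pow(a, Rational(1, 2))), 23) = Mul(23, Pow(2, Rational(1, 2)), Pow(a, Rational(1, 2))))
Mul(Pow(Add(347182, Function('Q')(681, 946)), -1), Pow(Function('h')(33), -1)) = Mul(Pow(Add(347182, -279), -1), Pow(Mul(23, Pow(2, Rational(1, 2)), Pow(33, Rational(1, 2))), -1)) = Mul(Pow(346903, -1), Pow(Mul(23, Pow(66, Rational(1, 2))), -1)) = Mul(Rational(1, 346903), Mul(Rational(1, 1518), Pow(66, Rational(1, 2)))) = Mul(Rational(1, 526598754), Pow(66, Rational(1, 2)))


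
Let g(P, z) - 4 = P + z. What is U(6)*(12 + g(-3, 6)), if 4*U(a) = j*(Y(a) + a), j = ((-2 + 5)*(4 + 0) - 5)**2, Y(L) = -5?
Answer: 931/4 ≈ 232.75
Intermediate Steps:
g(P, z) = 4 + P + z (g(P, z) = 4 + (P + z) = 4 + P + z)
j = 49 (j = (3*4 - 5)**2 = (12 - 5)**2 = 7**2 = 49)
U(a) = -245/4 + 49*a/4 (U(a) = (49*(-5 + a))/4 = (-245 + 49*a)/4 = -245/4 + 49*a/4)
U(6)*(12 + g(-3, 6)) = (-245/4 + (49/4)*6)*(12 + (4 - 3 + 6)) = (-245/4 + 147/2)*(12 + 7) = (49/4)*19 = 931/4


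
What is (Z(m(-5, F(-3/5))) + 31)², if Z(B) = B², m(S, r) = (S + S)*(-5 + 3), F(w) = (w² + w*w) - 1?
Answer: 185761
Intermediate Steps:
F(w) = -1 + 2*w² (F(w) = (w² + w²) - 1 = 2*w² - 1 = -1 + 2*w²)
m(S, r) = -4*S (m(S, r) = (2*S)*(-2) = -4*S)
(Z(m(-5, F(-3/5))) + 31)² = ((-4*(-5))² + 31)² = (20² + 31)² = (400 + 31)² = 431² = 185761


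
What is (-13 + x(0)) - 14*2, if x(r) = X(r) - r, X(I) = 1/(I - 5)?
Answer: -206/5 ≈ -41.200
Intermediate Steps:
X(I) = 1/(-5 + I)
x(r) = 1/(-5 + r) - r
(-13 + x(0)) - 14*2 = (-13 + (1 - 1*0*(-5 + 0))/(-5 + 0)) - 14*2 = (-13 + (1 - 1*0*(-5))/(-5)) - 28 = (-13 - (1 + 0)/5) - 28 = (-13 - 1/5*1) - 28 = (-13 - 1/5) - 28 = -66/5 - 28 = -206/5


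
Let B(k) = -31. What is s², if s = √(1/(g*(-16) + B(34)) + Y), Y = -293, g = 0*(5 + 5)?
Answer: -9084/31 ≈ -293.03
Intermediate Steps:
g = 0 (g = 0*10 = 0)
s = 2*I*√70401/31 (s = √(1/(0*(-16) - 31) - 293) = √(1/(0 - 31) - 293) = √(1/(-31) - 293) = √(-1/31 - 293) = √(-9084/31) = 2*I*√70401/31 ≈ 17.118*I)
s² = (2*I*√70401/31)² = -9084/31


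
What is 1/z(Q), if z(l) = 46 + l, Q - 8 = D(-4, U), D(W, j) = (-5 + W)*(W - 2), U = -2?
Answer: 1/108 ≈ 0.0092593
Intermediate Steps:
D(W, j) = (-5 + W)*(-2 + W)
Q = 62 (Q = 8 + (10 + (-4)**2 - 7*(-4)) = 8 + (10 + 16 + 28) = 8 + 54 = 62)
1/z(Q) = 1/(46 + 62) = 1/108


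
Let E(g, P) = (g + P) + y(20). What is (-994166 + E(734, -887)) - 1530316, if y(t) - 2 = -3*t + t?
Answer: -2524673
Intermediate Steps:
y(t) = 2 - 2*t (y(t) = 2 + (-3*t + t) = 2 - 2*t)
E(g, P) = -38 + P + g (E(g, P) = (g + P) + (2 - 2*20) = (P + g) + (2 - 40) = (P + g) - 38 = -38 + P + g)
(-994166 + E(734, -887)) - 1530316 = (-994166 + (-38 - 887 + 734)) - 1530316 = (-994166 - 191) - 1530316 = -994357 - 1530316 = -2524673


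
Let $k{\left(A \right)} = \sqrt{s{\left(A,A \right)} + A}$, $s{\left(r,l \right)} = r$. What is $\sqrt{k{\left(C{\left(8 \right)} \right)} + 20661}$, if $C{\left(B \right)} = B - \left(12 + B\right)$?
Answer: $\sqrt{20661 + 2 i \sqrt{6}} \approx 143.74 + 0.017 i$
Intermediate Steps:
$C{\left(B \right)} = -12$
$k{\left(A \right)} = \sqrt{2} \sqrt{A}$ ($k{\left(A \right)} = \sqrt{A + A} = \sqrt{2 A} = \sqrt{2} \sqrt{A}$)
$\sqrt{k{\left(C{\left(8 \right)} \right)} + 20661} = \sqrt{\sqrt{2} \sqrt{-12} + 20661} = \sqrt{\sqrt{2} \cdot 2 i \sqrt{3} + 20661} = \sqrt{2 i \sqrt{6} + 20661} = \sqrt{20661 + 2 i \sqrt{6}}$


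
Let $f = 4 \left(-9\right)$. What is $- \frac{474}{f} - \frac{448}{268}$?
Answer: $\frac{4621}{402} \approx 11.495$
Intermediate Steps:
$f = -36$
$- \frac{474}{f} - \frac{448}{268} = - \frac{474}{-36} - \frac{448}{268} = \left(-474\right) \left(- \frac{1}{36}\right) - \frac{112}{67} = \frac{79}{6} - \frac{112}{67} = \frac{4621}{402}$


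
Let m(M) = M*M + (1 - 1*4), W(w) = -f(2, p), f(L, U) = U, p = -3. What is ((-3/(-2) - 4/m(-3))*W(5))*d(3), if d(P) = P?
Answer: 15/2 ≈ 7.5000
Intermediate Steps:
W(w) = 3 (W(w) = -1*(-3) = 3)
m(M) = -3 + M**2 (m(M) = M**2 + (1 - 4) = M**2 - 3 = -3 + M**2)
((-3/(-2) - 4/m(-3))*W(5))*d(3) = ((-3/(-2) - 4/(-3 + (-3)**2))*3)*3 = ((-3*(-1/2) - 4/(-3 + 9))*3)*3 = ((3/2 - 4/6)*3)*3 = ((3/2 - 4*1/6)*3)*3 = ((3/2 - 2/3)*3)*3 = ((5/6)*3)*3 = (5/2)*3 = 15/2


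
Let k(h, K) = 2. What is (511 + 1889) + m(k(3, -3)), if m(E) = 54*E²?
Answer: 2616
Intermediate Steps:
(511 + 1889) + m(k(3, -3)) = (511 + 1889) + 54*2² = 2400 + 54*4 = 2400 + 216 = 2616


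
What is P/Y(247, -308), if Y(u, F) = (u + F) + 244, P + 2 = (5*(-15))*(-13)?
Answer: 973/183 ≈ 5.3169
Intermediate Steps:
P = 973 (P = -2 + (5*(-15))*(-13) = -2 - 75*(-13) = -2 + 975 = 973)
Y(u, F) = 244 + F + u (Y(u, F) = (F + u) + 244 = 244 + F + u)
P/Y(247, -308) = 973/(244 - 308 + 247) = 973/183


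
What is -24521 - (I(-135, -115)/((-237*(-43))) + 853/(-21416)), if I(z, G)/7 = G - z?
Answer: -5351713736893/218250456 ≈ -24521.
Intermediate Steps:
I(z, G) = -7*z + 7*G (I(z, G) = 7*(G - z) = -7*z + 7*G)
-24521 - (I(-135, -115)/((-237*(-43))) + 853/(-21416)) = -24521 - ((-7*(-135) + 7*(-115))/((-237*(-43))) + 853/(-21416)) = -24521 - ((945 - 805)/10191 + 853*(-1/21416)) = -24521 - (140*(1/10191) - 853/21416) = -24521 - (140/10191 - 853/21416) = -24521 - 1*(-5694683/218250456) = -24521 + 5694683/218250456 = -5351713736893/218250456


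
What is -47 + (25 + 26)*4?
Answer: 157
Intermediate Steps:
-47 + (25 + 26)*4 = -47 + 51*4 = -47 + 204 = 157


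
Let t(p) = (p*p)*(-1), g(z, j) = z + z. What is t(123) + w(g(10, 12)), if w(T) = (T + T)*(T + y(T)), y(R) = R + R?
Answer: -12729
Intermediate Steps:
y(R) = 2*R
g(z, j) = 2*z
w(T) = 6*T**2 (w(T) = (T + T)*(T + 2*T) = (2*T)*(3*T) = 6*T**2)
t(p) = -p**2 (t(p) = p**2*(-1) = -p**2)
t(123) + w(g(10, 12)) = -1*123**2 + 6*(2*10)**2 = -1*15129 + 6*20**2 = -15129 + 6*400 = -15129 + 2400 = -12729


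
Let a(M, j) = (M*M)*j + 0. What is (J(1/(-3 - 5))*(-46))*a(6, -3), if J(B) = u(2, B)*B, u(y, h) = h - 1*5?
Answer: 25461/8 ≈ 3182.6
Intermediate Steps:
u(y, h) = -5 + h (u(y, h) = h - 5 = -5 + h)
J(B) = B*(-5 + B) (J(B) = (-5 + B)*B = B*(-5 + B))
a(M, j) = j*M² (a(M, j) = M²*j + 0 = j*M² + 0 = j*M²)
(J(1/(-3 - 5))*(-46))*a(6, -3) = (((-5 + 1/(-3 - 5))/(-3 - 5))*(-46))*(-3*6²) = (((-5 + 1/(-8))/(-8))*(-46))*(-3*36) = (-(-5 - ⅛)/8*(-46))*(-108) = (-⅛*(-41/8)*(-46))*(-108) = ((41/64)*(-46))*(-108) = -943/32*(-108) = 25461/8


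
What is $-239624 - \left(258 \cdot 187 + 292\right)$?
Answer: $-288162$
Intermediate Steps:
$-239624 - \left(258 \cdot 187 + 292\right) = -239624 - \left(48246 + 292\right) = -239624 - 48538 = -288162$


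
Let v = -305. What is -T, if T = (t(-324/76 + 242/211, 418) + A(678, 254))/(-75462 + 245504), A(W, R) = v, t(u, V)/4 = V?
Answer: -1367/170042 ≈ -0.0080392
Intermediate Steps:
t(u, V) = 4*V
A(W, R) = -305
T = 1367/170042 (T = (4*418 - 305)/(-75462 + 245504) = (1672 - 305)/170042 = 1367*(1/170042) = 1367/170042 ≈ 0.0080392)
-T = -1*1367/170042 = -1367/170042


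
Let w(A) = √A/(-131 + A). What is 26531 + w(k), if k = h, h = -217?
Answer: 26531 - I*√217/348 ≈ 26531.0 - 0.04233*I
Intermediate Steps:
k = -217
w(A) = √A/(-131 + A)
26531 + w(k) = 26531 + √(-217)/(-131 - 217) = 26531 + (I*√217)/(-348) = 26531 + (I*√217)*(-1/348) = 26531 - I*√217/348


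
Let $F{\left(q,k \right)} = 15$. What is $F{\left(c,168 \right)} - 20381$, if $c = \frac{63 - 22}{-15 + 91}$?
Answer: $-20366$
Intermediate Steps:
$c = \frac{41}{76} \approx 0.53947$
$F{\left(c,168 \right)} - 20381 = 15 - 20381 = -20366$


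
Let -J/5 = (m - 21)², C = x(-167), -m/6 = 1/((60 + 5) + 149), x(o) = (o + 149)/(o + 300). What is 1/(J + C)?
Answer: -1522717/3366768582 ≈ -0.00045228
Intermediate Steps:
x(o) = (149 + o)/(300 + o)
m = -3/107 (m = -6/((60 + 5) + 149) = -6/(65 + 149) = -6/214 = -6*1/214 = -3/107 ≈ -0.028037)
C = -18/133 (C = (149 - 167)/(300 - 167) = -18/133 ≈ -0.13534)
J = -25312500/11449 (J = -5*(-3/107 - 21)² = -5*(-2250/107)² = -5*5062500/11449 = -25312500/11449 ≈ -2210.9)
1/(J + C) = 1/(-25312500/11449 - 18/133) = 1/(-3366768582/1522717) = -1522717/3366768582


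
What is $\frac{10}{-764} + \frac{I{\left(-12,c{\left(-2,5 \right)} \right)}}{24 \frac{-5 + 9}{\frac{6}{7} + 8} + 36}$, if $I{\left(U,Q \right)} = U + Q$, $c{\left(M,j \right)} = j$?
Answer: $- \frac{45077}{277332} \approx -0.16254$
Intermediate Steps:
$I{\left(U,Q \right)} = Q + U$
$\frac{10}{-764} + \frac{I{\left(-12,c{\left(-2,5 \right)} \right)}}{24 \frac{-5 + 9}{\frac{6}{7} + 8} + 36} = \frac{10}{-764} + \frac{5 - 12}{24 \frac{-5 + 9}{\frac{6}{7} + 8} + 36} = 10 \left(- \frac{1}{764}\right) - \frac{7}{24 \frac{4}{6 \cdot \frac{1}{7} + 8} + 36} = - \frac{5}{382} - \frac{7}{24 \frac{4}{\frac{6}{7} + 8} + 36} = - \frac{5}{382} - \frac{7}{24 \frac{4}{\frac{62}{7}} + 36} = - \frac{5}{382} - \frac{7}{24 \cdot 4 \cdot \frac{7}{62} + 36} = - \frac{5}{382} - \frac{7}{24 \cdot \frac{14}{31} + 36} = - \frac{5}{382} - \frac{7}{\frac{336}{31} + 36} = - \frac{5}{382} - \frac{7}{\frac{1452}{31}} = - \frac{5}{382} - \frac{217}{1452} = - \frac{45077}{277332}$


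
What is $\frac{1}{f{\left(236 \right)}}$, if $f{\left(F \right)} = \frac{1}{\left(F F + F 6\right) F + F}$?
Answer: $13478668$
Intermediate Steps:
$f{\left(F \right)} = \frac{1}{F + F \left(F^{2} + 6 F\right)}$ ($f{\left(F \right)} = \frac{1}{\left(F^{2} + 6 F\right) F + F} = \frac{1}{F \left(F^{2} + 6 F\right) + F} = \frac{1}{F + F \left(F^{2} + 6 F\right)}$)
$\frac{1}{f{\left(236 \right)}} = \frac{1}{\frac{1}{236} \frac{1}{1 + 236^{2} + 6 \cdot 236}} = \frac{1}{\frac{1}{236} \frac{1}{1 + 55696 + 1416}} = \frac{1}{\frac{1}{236} \cdot \frac{1}{57113}} = \frac{1}{\frac{1}{13478668}} = 13478668$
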